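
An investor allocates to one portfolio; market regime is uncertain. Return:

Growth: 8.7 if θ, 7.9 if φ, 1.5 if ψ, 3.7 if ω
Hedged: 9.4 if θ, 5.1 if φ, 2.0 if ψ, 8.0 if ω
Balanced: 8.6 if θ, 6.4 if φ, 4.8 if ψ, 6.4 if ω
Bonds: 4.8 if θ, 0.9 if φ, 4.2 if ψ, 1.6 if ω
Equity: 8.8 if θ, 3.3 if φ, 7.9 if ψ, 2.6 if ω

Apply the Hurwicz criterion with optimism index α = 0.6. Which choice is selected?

Growth: 0.6·8.7 + 0.4·1.5 = 5.82
Hedged: 0.6·9.4 + 0.4·2.0 = 6.44
Balanced: 0.6·8.6 + 0.4·4.8 = 7.08
Bonds: 0.6·4.8 + 0.4·0.9 = 3.24
Equity: 0.6·8.8 + 0.4·2.6 = 6.32
Highest Hurwicz score = 7.08 → Balanced.

Balanced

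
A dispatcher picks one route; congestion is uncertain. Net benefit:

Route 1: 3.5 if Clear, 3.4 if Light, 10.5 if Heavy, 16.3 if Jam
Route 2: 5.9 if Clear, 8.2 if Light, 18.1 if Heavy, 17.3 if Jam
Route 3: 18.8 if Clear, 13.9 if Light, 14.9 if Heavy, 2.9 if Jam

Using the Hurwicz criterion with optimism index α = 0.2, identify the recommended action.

Route 1: 0.2·16.3 + 0.8·3.4 = 5.98
Route 2: 0.2·18.1 + 0.8·5.9 = 8.34
Route 3: 0.2·18.8 + 0.8·2.9 = 6.08
Highest Hurwicz score = 8.34 → Route 2.

Route 2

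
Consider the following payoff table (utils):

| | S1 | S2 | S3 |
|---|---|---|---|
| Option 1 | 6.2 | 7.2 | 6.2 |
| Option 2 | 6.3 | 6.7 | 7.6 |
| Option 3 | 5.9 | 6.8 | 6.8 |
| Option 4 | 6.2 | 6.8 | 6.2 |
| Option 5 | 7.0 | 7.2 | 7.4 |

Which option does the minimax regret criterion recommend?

Option 5

Column bests: S1=7.0, S2=7.2, S3=7.6.
Option 1 regrets: 0.8, 0.0, 1.4 → max 1.4
Option 2 regrets: 0.7, 0.5, 0.0 → max 0.7
Option 3 regrets: 1.1, 0.4, 0.8 → max 1.1
Option 4 regrets: 0.8, 0.4, 1.4 → max 1.4
Option 5 regrets: 0.0, 0.0, 0.2 → max 0.2
Smallest max regret = 0.2 → Option 5.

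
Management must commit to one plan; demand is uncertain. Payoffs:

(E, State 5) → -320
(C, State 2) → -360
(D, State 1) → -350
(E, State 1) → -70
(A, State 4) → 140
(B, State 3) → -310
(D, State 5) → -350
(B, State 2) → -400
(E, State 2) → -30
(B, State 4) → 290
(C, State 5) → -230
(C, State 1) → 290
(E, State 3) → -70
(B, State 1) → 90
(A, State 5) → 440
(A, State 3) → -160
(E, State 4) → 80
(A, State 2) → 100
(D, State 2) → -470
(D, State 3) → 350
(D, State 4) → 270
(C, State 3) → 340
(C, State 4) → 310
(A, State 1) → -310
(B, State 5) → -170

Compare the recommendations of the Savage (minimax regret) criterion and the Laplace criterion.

Column bests: State 1=290, State 2=100, State 3=350, State 4=310, State 5=440.
A regrets: 600, 0, 510, 170, 0 → max 600
B regrets: 200, 500, 660, 20, 610 → max 660
C regrets: 0, 460, 10, 0, 670 → max 670
D regrets: 640, 570, 0, 40, 790 → max 790
E regrets: 360, 130, 420, 230, 760 → max 760
Smallest max regret = 600 → A.
Row averages: A=42, B=-100, C=70, D=-110, E=-82
Highest average = 70 → C.

minimax regret → A; laplace → C (disagree)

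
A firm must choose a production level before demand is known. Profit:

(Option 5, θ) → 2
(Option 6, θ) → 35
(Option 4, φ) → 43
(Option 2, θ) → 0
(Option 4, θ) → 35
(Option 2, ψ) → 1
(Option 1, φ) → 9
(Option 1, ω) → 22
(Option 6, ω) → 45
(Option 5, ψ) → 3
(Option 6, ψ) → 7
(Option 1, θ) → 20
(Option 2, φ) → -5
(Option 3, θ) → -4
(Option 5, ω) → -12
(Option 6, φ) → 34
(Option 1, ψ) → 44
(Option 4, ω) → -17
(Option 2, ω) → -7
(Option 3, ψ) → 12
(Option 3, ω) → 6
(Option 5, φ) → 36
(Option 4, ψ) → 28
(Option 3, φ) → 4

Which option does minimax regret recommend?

Option 1

Column bests: θ=35, φ=43, ψ=44, ω=45.
Option 1 regrets: 15, 34, 0, 23 → max 34
Option 2 regrets: 35, 48, 43, 52 → max 52
Option 3 regrets: 39, 39, 32, 39 → max 39
Option 4 regrets: 0, 0, 16, 62 → max 62
Option 5 regrets: 33, 7, 41, 57 → max 57
Option 6 regrets: 0, 9, 37, 0 → max 37
Smallest max regret = 34 → Option 1.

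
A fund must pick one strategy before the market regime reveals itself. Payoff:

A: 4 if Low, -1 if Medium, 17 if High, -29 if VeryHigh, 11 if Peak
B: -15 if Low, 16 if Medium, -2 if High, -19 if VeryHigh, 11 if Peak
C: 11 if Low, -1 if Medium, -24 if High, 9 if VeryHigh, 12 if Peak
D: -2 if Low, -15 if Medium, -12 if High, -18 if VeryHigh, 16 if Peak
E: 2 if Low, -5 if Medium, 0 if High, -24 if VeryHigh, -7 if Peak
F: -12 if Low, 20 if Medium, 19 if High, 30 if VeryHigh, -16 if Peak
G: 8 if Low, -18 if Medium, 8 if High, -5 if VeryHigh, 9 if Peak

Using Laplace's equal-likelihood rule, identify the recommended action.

Row averages: A=0.4, B=-1.8, C=1.4, D=-6.2, E=-6.8, F=8.2, G=0.4
Highest average = 8.2 → F.

F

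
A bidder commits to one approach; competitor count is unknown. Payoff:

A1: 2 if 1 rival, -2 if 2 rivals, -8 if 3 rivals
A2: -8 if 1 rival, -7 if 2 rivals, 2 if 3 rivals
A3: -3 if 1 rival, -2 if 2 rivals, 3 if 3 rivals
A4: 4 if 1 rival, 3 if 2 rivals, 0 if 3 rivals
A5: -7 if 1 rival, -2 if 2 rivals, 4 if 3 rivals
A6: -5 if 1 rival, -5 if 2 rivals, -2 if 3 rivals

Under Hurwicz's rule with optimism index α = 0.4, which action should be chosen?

A1: 0.4·2 + 0.6·(-8) = -4
A2: 0.4·2 + 0.6·(-8) = -4
A3: 0.4·3 + 0.6·(-3) = -0.6
A4: 0.4·4 + 0.6·0 = 1.6
A5: 0.4·4 + 0.6·(-7) = -2.6
A6: 0.4·(-2) + 0.6·(-5) = -3.8
Highest Hurwicz score = 1.6 → A4.

A4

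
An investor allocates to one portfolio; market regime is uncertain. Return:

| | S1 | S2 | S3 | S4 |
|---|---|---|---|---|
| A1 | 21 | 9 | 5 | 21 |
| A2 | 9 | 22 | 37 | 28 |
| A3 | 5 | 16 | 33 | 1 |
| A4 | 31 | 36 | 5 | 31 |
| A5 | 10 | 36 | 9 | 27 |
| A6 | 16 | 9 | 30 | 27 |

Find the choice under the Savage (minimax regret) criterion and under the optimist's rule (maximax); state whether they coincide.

minimax regret → A2; maximax → A2 (agree)

Column bests: S1=31, S2=36, S3=37, S4=31.
A1 regrets: 10, 27, 32, 10 → max 32
A2 regrets: 22, 14, 0, 3 → max 22
A3 regrets: 26, 20, 4, 30 → max 30
A4 regrets: 0, 0, 32, 0 → max 32
A5 regrets: 21, 0, 28, 4 → max 28
A6 regrets: 15, 27, 7, 4 → max 27
Smallest max regret = 22 → A2.
Row maxima: A1=21, A2=37, A3=33, A4=36, A5=36, A6=30
Best best-case = 37 → A2.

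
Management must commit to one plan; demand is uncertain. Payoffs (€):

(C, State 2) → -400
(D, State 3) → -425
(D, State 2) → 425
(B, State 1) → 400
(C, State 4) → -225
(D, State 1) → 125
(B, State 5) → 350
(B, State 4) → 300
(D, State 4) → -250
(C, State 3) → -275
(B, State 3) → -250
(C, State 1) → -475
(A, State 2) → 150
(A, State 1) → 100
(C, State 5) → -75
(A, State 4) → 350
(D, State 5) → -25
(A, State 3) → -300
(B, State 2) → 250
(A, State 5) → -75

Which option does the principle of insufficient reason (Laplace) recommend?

B

Row averages: A=45, B=210, C=-290, D=-30
Highest average = 210 → B.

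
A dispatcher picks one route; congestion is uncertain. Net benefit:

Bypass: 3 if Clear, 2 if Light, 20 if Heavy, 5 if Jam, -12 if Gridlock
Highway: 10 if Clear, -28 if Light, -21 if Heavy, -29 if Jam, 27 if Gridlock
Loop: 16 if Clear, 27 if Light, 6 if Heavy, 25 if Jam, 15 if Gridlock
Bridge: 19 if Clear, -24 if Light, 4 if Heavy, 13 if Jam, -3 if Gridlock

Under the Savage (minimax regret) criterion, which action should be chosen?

Loop

Column bests: Clear=19, Light=27, Heavy=20, Jam=25, Gridlock=27.
Bypass regrets: 16, 25, 0, 20, 39 → max 39
Highway regrets: 9, 55, 41, 54, 0 → max 55
Loop regrets: 3, 0, 14, 0, 12 → max 14
Bridge regrets: 0, 51, 16, 12, 30 → max 51
Smallest max regret = 14 → Loop.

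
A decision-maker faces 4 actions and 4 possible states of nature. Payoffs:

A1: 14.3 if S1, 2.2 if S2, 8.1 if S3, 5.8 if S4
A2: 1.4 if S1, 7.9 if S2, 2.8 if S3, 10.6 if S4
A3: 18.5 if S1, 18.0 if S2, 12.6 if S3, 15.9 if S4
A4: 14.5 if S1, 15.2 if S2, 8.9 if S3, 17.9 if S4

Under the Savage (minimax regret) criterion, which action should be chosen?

A3

Column bests: S1=18.5, S2=18.0, S3=12.6, S4=17.9.
A1 regrets: 4.2, 15.8, 4.5, 12.1 → max 15.8
A2 regrets: 17.1, 10.1, 9.8, 7.3 → max 17.1
A3 regrets: 0.0, 0.0, 0.0, 2.0 → max 2.0
A4 regrets: 4.0, 2.8, 3.7, 0.0 → max 4.0
Smallest max regret = 2.0 → A3.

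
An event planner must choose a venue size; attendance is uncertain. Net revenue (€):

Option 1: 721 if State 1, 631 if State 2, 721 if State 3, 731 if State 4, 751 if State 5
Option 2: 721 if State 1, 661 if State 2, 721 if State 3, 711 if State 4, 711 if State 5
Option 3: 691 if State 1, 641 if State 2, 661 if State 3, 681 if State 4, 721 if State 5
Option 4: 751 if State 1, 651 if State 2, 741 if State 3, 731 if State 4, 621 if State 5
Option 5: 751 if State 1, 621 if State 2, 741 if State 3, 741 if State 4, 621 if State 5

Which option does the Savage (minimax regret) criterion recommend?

Option 1

Column bests: State 1=751, State 2=661, State 3=741, State 4=741, State 5=751.
Option 1 regrets: 30, 30, 20, 10, 0 → max 30
Option 2 regrets: 30, 0, 20, 30, 40 → max 40
Option 3 regrets: 60, 20, 80, 60, 30 → max 80
Option 4 regrets: 0, 10, 0, 10, 130 → max 130
Option 5 regrets: 0, 40, 0, 0, 130 → max 130
Smallest max regret = 30 → Option 1.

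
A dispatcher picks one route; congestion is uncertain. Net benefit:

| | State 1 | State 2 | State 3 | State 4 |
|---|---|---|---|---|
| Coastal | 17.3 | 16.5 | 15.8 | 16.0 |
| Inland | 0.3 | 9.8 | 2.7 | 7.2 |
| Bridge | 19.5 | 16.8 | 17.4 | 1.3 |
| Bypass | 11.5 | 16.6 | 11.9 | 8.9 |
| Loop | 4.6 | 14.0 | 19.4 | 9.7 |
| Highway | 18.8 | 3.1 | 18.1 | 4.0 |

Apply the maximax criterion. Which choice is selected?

Bridge

Row maxima: Coastal=17.3, Inland=9.8, Bridge=19.5, Bypass=16.6, Loop=19.4, Highway=18.8
Best best-case = 19.5 → Bridge.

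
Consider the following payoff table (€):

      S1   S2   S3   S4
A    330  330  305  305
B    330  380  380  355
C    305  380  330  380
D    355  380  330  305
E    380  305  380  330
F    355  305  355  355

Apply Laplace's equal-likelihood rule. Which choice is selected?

B

Row averages: A=317.5, B=361.25, C=348.75, D=342.5, E=348.75, F=342.5
Highest average = 361.25 → B.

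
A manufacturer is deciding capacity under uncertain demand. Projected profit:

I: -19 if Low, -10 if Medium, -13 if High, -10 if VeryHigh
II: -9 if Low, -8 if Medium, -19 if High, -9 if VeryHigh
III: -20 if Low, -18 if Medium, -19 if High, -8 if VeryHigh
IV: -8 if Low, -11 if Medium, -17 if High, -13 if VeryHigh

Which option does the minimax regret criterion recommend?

IV

Column bests: Low=-8, Medium=-8, High=-13, VeryHigh=-8.
I regrets: 11, 2, 0, 2 → max 11
II regrets: 1, 0, 6, 1 → max 6
III regrets: 12, 10, 6, 0 → max 12
IV regrets: 0, 3, 4, 5 → max 5
Smallest max regret = 5 → IV.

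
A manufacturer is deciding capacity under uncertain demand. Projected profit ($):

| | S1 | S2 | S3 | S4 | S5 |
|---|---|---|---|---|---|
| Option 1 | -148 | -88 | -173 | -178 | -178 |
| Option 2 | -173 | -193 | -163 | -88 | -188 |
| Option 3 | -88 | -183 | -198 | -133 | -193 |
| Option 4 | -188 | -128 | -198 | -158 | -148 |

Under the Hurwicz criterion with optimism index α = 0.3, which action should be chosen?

Option 1: 0.3·(-88) + 0.7·(-178) = -151
Option 2: 0.3·(-88) + 0.7·(-193) = -161.5
Option 3: 0.3·(-88) + 0.7·(-198) = -165
Option 4: 0.3·(-128) + 0.7·(-198) = -177
Highest Hurwicz score = -151 → Option 1.

Option 1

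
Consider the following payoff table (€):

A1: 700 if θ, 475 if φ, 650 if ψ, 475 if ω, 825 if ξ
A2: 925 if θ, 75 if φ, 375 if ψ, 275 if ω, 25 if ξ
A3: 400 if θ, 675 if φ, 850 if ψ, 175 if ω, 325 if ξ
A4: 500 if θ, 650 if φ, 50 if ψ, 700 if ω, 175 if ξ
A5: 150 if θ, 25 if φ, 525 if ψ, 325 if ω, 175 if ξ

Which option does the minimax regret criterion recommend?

Column bests: θ=925, φ=675, ψ=850, ω=700, ξ=825.
A1 regrets: 225, 200, 200, 225, 0 → max 225
A2 regrets: 0, 600, 475, 425, 800 → max 800
A3 regrets: 525, 0, 0, 525, 500 → max 525
A4 regrets: 425, 25, 800, 0, 650 → max 800
A5 regrets: 775, 650, 325, 375, 650 → max 775
Smallest max regret = 225 → A1.

A1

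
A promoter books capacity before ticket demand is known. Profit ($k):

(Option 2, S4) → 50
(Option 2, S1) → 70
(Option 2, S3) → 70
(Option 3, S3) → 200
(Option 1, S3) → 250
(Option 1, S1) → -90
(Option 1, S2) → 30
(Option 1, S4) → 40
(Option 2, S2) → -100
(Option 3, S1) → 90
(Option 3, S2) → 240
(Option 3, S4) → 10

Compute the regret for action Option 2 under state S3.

180

Best payoff under S3 is 250.
Regret = 250 − 70 = 180.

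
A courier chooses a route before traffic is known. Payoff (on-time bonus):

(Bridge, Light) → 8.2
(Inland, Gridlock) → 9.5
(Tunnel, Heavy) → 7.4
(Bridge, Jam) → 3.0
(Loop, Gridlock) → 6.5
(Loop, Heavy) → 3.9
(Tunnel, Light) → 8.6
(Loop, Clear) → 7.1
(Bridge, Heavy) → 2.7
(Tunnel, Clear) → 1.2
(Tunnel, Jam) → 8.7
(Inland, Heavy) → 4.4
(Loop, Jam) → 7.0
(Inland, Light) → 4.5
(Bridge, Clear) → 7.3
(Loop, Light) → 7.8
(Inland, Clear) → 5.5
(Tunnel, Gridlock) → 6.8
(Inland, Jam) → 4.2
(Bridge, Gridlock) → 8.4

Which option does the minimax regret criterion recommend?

Column bests: Clear=7.3, Light=8.6, Heavy=7.4, Jam=8.7, Gridlock=9.5.
Bridge regrets: 0.0, 0.4, 4.7, 5.7, 1.1 → max 5.7
Inland regrets: 1.8, 4.1, 3.0, 4.5, 0.0 → max 4.5
Loop regrets: 0.2, 0.8, 3.5, 1.7, 3.0 → max 3.5
Tunnel regrets: 6.1, 0.0, 0.0, 0.0, 2.7 → max 6.1
Smallest max regret = 3.5 → Loop.

Loop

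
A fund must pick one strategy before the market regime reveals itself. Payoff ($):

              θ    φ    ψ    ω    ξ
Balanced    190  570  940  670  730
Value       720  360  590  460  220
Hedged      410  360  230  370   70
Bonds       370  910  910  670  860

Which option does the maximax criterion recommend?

Balanced

Row maxima: Balanced=940, Value=720, Hedged=410, Bonds=910
Best best-case = 940 → Balanced.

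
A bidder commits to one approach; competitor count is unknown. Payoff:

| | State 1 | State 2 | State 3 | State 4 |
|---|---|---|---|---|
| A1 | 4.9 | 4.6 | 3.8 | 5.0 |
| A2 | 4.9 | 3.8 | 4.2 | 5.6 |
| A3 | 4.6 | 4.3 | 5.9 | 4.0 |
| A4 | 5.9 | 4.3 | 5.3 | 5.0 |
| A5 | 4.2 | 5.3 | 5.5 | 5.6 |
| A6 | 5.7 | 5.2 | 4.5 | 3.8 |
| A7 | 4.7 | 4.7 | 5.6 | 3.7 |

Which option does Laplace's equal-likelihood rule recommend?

Row averages: A1=4.575, A2=4.625, A3=4.7, A4=5.125, A5=5.15, A6=4.8, A7=4.675
Highest average = 5.15 → A5.

A5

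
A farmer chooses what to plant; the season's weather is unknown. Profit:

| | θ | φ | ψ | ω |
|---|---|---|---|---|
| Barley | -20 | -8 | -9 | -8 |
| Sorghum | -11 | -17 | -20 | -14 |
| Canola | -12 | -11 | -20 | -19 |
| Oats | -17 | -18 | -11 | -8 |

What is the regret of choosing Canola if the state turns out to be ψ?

Best payoff under ψ is -9.
Regret = -9 − (-20) = 11.

11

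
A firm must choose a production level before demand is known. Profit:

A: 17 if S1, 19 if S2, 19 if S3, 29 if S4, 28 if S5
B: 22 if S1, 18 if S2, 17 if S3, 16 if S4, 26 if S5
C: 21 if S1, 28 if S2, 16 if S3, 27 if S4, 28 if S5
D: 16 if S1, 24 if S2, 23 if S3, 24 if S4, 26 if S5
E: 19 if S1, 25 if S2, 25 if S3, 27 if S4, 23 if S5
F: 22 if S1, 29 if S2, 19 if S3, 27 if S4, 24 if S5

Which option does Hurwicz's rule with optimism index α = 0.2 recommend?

A: 0.2·29 + 0.8·17 = 19.4
B: 0.2·26 + 0.8·16 = 18
C: 0.2·28 + 0.8·16 = 18.4
D: 0.2·26 + 0.8·16 = 18
E: 0.2·27 + 0.8·19 = 20.6
F: 0.2·29 + 0.8·19 = 21
Highest Hurwicz score = 21 → F.

F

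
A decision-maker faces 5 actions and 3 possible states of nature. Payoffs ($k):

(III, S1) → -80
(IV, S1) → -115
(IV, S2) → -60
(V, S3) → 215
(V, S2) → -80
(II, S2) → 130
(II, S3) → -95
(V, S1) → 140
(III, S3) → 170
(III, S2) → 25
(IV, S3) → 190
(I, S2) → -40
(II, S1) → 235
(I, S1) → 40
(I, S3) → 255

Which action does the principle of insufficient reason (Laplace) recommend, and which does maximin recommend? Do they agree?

laplace → V; maximin → I (disagree)

Row averages: I=85, II=90, III=115/3, IV=5, V=275/3
Highest average = 275/3 → V.
Row minima: I=-40, II=-95, III=-80, IV=-115, V=-80
Best worst-case = -40 → I.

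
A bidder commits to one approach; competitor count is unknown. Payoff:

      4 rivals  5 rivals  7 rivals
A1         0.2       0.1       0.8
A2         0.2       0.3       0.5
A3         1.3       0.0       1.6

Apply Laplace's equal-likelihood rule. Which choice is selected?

A3

Row averages: A1=11/30, A2=1/3, A3=29/30
Highest average = 29/30 → A3.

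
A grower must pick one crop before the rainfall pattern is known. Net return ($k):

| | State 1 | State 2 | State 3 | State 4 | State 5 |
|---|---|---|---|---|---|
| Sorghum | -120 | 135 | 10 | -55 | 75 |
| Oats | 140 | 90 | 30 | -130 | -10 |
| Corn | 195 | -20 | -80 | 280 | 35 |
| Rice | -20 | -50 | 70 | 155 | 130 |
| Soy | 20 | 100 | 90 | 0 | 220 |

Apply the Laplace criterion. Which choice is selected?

Row averages: Sorghum=9, Oats=24, Corn=82, Rice=57, Soy=86
Highest average = 86 → Soy.

Soy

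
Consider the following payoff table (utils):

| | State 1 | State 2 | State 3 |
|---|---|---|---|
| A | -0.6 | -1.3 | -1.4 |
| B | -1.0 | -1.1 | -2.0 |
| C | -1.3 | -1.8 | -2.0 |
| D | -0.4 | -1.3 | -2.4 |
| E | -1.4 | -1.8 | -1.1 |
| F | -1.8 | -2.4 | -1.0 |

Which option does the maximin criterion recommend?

Row minima: A=-1.4, B=-2.0, C=-2.0, D=-2.4, E=-1.8, F=-2.4
Best worst-case = -1.4 → A.

A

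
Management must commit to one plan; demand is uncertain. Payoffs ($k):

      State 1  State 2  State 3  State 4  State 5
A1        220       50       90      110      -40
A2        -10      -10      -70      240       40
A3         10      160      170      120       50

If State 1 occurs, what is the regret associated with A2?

230

Best payoff under State 1 is 220.
Regret = 220 − (-10) = 230.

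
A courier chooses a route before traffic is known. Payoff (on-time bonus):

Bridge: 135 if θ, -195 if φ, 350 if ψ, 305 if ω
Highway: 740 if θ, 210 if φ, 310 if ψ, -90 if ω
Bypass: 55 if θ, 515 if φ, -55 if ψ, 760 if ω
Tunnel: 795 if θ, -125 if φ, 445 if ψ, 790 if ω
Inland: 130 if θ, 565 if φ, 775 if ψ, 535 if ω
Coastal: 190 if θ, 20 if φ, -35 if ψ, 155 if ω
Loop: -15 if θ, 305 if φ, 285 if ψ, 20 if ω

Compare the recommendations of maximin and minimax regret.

Row minima: Bridge=-195, Highway=-90, Bypass=-55, Tunnel=-125, Inland=130, Coastal=-35, Loop=-15
Best worst-case = 130 → Inland.
Column bests: θ=795, φ=565, ψ=775, ω=790.
Bridge regrets: 660, 760, 425, 485 → max 760
Highway regrets: 55, 355, 465, 880 → max 880
Bypass regrets: 740, 50, 830, 30 → max 830
Tunnel regrets: 0, 690, 330, 0 → max 690
Inland regrets: 665, 0, 0, 255 → max 665
Coastal regrets: 605, 545, 810, 635 → max 810
Loop regrets: 810, 260, 490, 770 → max 810
Smallest max regret = 665 → Inland.

maximin → Inland; minimax regret → Inland (agree)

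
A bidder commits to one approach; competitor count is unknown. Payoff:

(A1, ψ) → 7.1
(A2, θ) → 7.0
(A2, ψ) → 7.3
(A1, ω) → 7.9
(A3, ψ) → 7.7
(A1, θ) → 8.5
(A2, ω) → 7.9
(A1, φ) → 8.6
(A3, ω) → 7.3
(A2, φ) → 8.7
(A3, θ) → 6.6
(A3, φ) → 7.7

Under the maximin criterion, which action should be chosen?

A1

Row minima: A1=7.1, A2=7.0, A3=6.6
Best worst-case = 7.1 → A1.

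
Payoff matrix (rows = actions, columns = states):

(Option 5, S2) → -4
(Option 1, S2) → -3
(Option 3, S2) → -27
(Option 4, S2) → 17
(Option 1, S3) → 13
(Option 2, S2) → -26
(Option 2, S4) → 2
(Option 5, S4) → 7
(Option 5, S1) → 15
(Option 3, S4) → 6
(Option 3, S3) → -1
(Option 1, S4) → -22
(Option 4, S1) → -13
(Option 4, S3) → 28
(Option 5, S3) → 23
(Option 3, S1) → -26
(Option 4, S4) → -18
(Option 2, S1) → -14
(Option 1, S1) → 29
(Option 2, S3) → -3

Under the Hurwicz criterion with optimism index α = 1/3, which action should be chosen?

Option 1: 1/3·29 + 2/3·(-22) = -5
Option 2: 1/3·2 + 2/3·(-26) = -50/3
Option 3: 1/3·6 + 2/3·(-27) = -16
Option 4: 1/3·28 + 2/3·(-18) = -8/3
Option 5: 1/3·23 + 2/3·(-4) = 5
Highest Hurwicz score = 5 → Option 5.

Option 5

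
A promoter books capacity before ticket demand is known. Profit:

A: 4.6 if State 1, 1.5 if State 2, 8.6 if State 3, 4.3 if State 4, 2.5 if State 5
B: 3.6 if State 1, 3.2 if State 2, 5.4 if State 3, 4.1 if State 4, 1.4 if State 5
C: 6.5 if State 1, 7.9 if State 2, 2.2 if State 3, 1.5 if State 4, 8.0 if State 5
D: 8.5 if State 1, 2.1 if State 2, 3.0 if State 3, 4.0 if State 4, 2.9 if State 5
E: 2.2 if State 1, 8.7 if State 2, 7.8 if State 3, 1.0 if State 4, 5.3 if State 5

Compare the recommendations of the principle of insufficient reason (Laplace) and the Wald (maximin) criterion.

Row averages: A=4.3, B=3.54, C=5.22, D=4.1, E=5
Highest average = 5.22 → C.
Row minima: A=1.5, B=1.4, C=1.5, D=2.1, E=1.0
Best worst-case = 2.1 → D.

laplace → C; maximin → D (disagree)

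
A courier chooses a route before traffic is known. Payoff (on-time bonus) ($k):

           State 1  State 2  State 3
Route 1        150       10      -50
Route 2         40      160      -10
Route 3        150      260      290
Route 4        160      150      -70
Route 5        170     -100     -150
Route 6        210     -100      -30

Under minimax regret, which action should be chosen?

Column bests: State 1=210, State 2=260, State 3=290.
Route 1 regrets: 60, 250, 340 → max 340
Route 2 regrets: 170, 100, 300 → max 300
Route 3 regrets: 60, 0, 0 → max 60
Route 4 regrets: 50, 110, 360 → max 360
Route 5 regrets: 40, 360, 440 → max 440
Route 6 regrets: 0, 360, 320 → max 360
Smallest max regret = 60 → Route 3.

Route 3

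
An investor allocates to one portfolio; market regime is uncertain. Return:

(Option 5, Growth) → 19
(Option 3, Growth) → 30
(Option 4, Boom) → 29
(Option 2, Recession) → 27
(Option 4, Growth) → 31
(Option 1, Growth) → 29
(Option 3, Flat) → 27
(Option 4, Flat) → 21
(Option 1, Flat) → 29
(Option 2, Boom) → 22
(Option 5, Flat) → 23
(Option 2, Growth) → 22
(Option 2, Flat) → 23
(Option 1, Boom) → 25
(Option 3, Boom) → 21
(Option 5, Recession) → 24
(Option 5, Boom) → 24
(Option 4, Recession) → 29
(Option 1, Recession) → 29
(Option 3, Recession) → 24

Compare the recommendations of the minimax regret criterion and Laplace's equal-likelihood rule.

minimax regret → Option 1; laplace → Option 1 (agree)

Column bests: Recession=29, Flat=29, Growth=31, Boom=29.
Option 1 regrets: 0, 0, 2, 4 → max 4
Option 2 regrets: 2, 6, 9, 7 → max 9
Option 3 regrets: 5, 2, 1, 8 → max 8
Option 4 regrets: 0, 8, 0, 0 → max 8
Option 5 regrets: 5, 6, 12, 5 → max 12
Smallest max regret = 4 → Option 1.
Row averages: Option 1=28, Option 2=23.5, Option 3=25.5, Option 4=27.5, Option 5=22.5
Highest average = 28 → Option 1.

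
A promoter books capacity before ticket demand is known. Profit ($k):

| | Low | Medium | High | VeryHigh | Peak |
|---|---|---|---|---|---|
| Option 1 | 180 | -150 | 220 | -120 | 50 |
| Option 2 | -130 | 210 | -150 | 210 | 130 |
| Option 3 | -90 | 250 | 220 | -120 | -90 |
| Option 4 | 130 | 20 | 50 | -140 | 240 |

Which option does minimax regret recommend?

Option 3

Column bests: Low=180, Medium=250, High=220, VeryHigh=210, Peak=240.
Option 1 regrets: 0, 400, 0, 330, 190 → max 400
Option 2 regrets: 310, 40, 370, 0, 110 → max 370
Option 3 regrets: 270, 0, 0, 330, 330 → max 330
Option 4 regrets: 50, 230, 170, 350, 0 → max 350
Smallest max regret = 330 → Option 3.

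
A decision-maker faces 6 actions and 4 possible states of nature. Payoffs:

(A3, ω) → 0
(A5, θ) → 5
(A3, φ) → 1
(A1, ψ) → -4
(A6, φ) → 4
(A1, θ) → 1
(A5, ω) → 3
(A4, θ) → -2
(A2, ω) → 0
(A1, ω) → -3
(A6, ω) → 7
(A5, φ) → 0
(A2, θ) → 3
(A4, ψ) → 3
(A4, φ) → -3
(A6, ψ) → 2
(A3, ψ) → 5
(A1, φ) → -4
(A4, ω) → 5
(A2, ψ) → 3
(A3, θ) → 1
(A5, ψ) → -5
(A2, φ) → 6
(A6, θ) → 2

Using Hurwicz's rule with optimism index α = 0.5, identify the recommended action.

A1: 0.5·1 + 0.5·(-4) = -1.5
A2: 0.5·6 + 0.5·0 = 3
A3: 0.5·5 + 0.5·0 = 2.5
A4: 0.5·5 + 0.5·(-3) = 1
A5: 0.5·5 + 0.5·(-5) = 0
A6: 0.5·7 + 0.5·2 = 4.5
Highest Hurwicz score = 4.5 → A6.

A6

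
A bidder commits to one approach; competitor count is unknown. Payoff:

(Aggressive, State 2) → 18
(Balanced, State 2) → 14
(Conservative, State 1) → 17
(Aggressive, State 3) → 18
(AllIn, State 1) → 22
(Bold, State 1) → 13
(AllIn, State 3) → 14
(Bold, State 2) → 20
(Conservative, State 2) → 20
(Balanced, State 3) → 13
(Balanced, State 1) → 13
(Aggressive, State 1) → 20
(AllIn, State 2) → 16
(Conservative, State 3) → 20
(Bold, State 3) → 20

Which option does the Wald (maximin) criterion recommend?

Row minima: Conservative=17, Balanced=13, Aggressive=18, Bold=13, AllIn=14
Best worst-case = 18 → Aggressive.

Aggressive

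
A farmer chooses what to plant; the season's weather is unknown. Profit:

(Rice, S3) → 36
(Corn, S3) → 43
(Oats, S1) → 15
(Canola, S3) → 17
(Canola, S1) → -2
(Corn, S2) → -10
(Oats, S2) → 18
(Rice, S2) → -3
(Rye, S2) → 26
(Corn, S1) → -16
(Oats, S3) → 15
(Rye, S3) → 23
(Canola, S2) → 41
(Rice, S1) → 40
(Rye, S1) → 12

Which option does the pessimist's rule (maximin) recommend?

Oats

Row minima: Corn=-16, Canola=-2, Rye=12, Rice=-3, Oats=15
Best worst-case = 15 → Oats.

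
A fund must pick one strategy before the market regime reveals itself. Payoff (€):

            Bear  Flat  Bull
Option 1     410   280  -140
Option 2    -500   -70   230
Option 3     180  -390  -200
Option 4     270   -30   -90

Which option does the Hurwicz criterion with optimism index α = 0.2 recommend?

Option 1: 0.2·410 + 0.8·(-140) = -30
Option 2: 0.2·230 + 0.8·(-500) = -354
Option 3: 0.2·180 + 0.8·(-390) = -276
Option 4: 0.2·270 + 0.8·(-90) = -18
Highest Hurwicz score = -18 → Option 4.

Option 4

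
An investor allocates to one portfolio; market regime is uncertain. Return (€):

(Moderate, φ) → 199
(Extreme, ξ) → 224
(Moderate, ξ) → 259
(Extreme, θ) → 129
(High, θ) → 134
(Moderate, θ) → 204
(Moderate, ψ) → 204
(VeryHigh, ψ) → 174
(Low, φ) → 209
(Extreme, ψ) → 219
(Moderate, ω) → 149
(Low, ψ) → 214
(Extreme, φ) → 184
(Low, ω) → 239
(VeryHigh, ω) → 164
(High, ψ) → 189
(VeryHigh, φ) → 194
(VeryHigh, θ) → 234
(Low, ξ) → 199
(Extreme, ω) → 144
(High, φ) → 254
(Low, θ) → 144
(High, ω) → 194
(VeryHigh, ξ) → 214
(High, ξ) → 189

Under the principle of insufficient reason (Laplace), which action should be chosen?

Moderate

Row averages: Low=201, Moderate=203, High=192, VeryHigh=196, Extreme=180
Highest average = 203 → Moderate.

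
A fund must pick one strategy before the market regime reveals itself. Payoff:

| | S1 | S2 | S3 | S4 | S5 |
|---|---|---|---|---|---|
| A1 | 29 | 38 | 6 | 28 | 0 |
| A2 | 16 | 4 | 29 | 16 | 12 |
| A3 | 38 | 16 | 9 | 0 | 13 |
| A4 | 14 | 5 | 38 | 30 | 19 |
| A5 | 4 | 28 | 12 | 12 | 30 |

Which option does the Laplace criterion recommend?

A4

Row averages: A1=20.2, A2=15.4, A3=15.2, A4=21.2, A5=17.2
Highest average = 21.2 → A4.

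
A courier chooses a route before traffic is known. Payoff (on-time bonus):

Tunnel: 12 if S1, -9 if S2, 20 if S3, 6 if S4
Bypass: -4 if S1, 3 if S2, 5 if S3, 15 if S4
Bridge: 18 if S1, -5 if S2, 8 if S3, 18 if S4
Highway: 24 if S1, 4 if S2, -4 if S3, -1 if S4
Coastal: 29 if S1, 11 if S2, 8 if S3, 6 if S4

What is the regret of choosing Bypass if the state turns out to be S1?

33

Best payoff under S1 is 29.
Regret = 29 − (-4) = 33.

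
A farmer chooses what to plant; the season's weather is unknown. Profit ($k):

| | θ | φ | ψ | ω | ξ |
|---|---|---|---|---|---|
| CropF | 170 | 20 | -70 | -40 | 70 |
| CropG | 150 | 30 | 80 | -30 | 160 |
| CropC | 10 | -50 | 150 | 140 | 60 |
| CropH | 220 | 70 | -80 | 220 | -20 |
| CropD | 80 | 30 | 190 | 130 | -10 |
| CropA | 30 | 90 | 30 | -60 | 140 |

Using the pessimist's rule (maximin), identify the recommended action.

Row minima: CropF=-70, CropG=-30, CropC=-50, CropH=-80, CropD=-10, CropA=-60
Best worst-case = -10 → CropD.

CropD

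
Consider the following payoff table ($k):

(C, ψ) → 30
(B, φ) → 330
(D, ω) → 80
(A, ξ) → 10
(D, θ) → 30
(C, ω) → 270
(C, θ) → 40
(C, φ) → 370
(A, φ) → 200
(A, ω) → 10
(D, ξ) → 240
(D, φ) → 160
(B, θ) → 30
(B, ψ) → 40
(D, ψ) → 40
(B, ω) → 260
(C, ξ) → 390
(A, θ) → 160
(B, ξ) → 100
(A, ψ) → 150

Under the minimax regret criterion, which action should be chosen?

Column bests: θ=160, φ=370, ψ=150, ω=270, ξ=390.
A regrets: 0, 170, 0, 260, 380 → max 380
B regrets: 130, 40, 110, 10, 290 → max 290
C regrets: 120, 0, 120, 0, 0 → max 120
D regrets: 130, 210, 110, 190, 150 → max 210
Smallest max regret = 120 → C.

C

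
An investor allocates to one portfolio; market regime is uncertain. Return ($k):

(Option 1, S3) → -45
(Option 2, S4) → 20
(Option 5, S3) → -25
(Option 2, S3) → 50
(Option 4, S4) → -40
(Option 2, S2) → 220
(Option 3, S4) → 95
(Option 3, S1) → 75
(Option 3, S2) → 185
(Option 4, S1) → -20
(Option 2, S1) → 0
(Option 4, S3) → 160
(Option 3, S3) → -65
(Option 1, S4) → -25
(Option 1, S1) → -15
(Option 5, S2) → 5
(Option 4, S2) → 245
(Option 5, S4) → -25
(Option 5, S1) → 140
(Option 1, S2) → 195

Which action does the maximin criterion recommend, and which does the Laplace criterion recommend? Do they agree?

maximin → Option 2; laplace → Option 4 (disagree)

Row minima: Option 1=-45, Option 2=0, Option 3=-65, Option 4=-40, Option 5=-25
Best worst-case = 0 → Option 2.
Row averages: Option 1=27.5, Option 2=72.5, Option 3=72.5, Option 4=86.25, Option 5=23.75
Highest average = 86.25 → Option 4.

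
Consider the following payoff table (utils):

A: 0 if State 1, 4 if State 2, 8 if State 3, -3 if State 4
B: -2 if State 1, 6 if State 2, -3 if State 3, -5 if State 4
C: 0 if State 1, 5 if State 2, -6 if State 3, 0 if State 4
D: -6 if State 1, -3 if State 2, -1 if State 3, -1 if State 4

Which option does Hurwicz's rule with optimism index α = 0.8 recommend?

A: 0.8·8 + 0.2·(-3) = 5.8
B: 0.8·6 + 0.2·(-5) = 3.8
C: 0.8·5 + 0.2·(-6) = 2.8
D: 0.8·(-1) + 0.2·(-6) = -2
Highest Hurwicz score = 5.8 → A.

A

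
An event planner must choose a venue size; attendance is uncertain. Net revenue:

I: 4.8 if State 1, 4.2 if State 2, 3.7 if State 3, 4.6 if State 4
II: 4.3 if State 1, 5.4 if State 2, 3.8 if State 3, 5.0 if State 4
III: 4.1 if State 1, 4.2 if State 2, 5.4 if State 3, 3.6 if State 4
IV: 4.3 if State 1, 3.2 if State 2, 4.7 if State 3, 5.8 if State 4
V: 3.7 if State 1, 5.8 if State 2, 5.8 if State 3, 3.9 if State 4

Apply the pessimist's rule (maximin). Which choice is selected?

II

Row minima: I=3.7, II=3.8, III=3.6, IV=3.2, V=3.7
Best worst-case = 3.8 → II.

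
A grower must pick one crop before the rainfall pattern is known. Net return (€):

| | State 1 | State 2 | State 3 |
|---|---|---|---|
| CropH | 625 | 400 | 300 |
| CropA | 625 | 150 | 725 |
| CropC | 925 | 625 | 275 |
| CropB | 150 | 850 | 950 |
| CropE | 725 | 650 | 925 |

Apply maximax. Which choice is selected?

Row maxima: CropH=625, CropA=725, CropC=925, CropB=950, CropE=925
Best best-case = 950 → CropB.

CropB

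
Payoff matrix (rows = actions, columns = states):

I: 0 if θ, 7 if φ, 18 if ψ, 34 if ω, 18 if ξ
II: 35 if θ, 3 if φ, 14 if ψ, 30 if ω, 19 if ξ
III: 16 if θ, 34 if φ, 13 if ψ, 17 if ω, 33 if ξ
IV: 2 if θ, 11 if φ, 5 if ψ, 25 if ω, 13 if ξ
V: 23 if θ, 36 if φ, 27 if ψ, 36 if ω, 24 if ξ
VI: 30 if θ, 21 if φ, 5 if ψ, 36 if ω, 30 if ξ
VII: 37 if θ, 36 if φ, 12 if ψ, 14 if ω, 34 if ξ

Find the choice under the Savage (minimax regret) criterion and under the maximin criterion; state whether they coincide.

Column bests: θ=37, φ=36, ψ=27, ω=36, ξ=34.
I regrets: 37, 29, 9, 2, 16 → max 37
II regrets: 2, 33, 13, 6, 15 → max 33
III regrets: 21, 2, 14, 19, 1 → max 21
IV regrets: 35, 25, 22, 11, 21 → max 35
V regrets: 14, 0, 0, 0, 10 → max 14
VI regrets: 7, 15, 22, 0, 4 → max 22
VII regrets: 0, 0, 15, 22, 0 → max 22
Smallest max regret = 14 → V.
Row minima: I=0, II=3, III=13, IV=2, V=23, VI=5, VII=12
Best worst-case = 23 → V.

minimax regret → V; maximin → V (agree)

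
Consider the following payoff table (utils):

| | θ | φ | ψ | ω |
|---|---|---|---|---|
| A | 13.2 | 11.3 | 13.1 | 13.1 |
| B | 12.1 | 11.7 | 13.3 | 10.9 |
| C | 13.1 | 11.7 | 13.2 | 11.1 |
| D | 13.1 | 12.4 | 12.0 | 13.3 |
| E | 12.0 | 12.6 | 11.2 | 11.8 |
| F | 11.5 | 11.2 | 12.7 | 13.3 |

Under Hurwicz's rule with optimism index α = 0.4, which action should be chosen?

A: 0.4·13.2 + 0.6·11.3 = 12.06
B: 0.4·13.3 + 0.6·10.9 = 11.86
C: 0.4·13.2 + 0.6·11.1 = 11.94
D: 0.4·13.3 + 0.6·12.0 = 12.52
E: 0.4·12.6 + 0.6·11.2 = 11.76
F: 0.4·13.3 + 0.6·11.2 = 12.04
Highest Hurwicz score = 12.52 → D.

D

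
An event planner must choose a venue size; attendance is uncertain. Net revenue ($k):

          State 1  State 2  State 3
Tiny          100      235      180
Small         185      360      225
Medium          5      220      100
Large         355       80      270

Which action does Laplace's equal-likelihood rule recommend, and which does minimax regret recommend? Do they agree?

Row averages: Tiny=515/3, Small=770/3, Medium=325/3, Large=235
Highest average = 770/3 → Small.
Column bests: State 1=355, State 2=360, State 3=270.
Tiny regrets: 255, 125, 90 → max 255
Small regrets: 170, 0, 45 → max 170
Medium regrets: 350, 140, 170 → max 350
Large regrets: 0, 280, 0 → max 280
Smallest max regret = 170 → Small.

laplace → Small; minimax regret → Small (agree)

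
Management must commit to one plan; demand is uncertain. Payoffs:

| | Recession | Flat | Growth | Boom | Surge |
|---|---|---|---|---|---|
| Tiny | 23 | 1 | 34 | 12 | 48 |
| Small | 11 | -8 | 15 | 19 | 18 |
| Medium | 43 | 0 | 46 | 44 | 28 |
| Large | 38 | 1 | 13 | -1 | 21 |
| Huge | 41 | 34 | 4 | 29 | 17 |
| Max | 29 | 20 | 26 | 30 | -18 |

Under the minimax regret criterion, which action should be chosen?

Column bests: Recession=43, Flat=34, Growth=46, Boom=44, Surge=48.
Tiny regrets: 20, 33, 12, 32, 0 → max 33
Small regrets: 32, 42, 31, 25, 30 → max 42
Medium regrets: 0, 34, 0, 0, 20 → max 34
Large regrets: 5, 33, 33, 45, 27 → max 45
Huge regrets: 2, 0, 42, 15, 31 → max 42
Max regrets: 14, 14, 20, 14, 66 → max 66
Smallest max regret = 33 → Tiny.

Tiny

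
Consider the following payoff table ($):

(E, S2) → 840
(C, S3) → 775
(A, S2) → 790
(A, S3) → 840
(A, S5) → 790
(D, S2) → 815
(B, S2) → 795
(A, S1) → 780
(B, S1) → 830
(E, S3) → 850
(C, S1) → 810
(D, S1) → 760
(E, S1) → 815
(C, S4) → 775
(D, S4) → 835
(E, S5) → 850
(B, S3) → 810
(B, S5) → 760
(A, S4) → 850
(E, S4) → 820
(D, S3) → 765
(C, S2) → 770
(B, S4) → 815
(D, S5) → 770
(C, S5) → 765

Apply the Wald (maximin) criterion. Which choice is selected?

Row minima: A=780, B=760, C=765, D=760, E=815
Best worst-case = 815 → E.

E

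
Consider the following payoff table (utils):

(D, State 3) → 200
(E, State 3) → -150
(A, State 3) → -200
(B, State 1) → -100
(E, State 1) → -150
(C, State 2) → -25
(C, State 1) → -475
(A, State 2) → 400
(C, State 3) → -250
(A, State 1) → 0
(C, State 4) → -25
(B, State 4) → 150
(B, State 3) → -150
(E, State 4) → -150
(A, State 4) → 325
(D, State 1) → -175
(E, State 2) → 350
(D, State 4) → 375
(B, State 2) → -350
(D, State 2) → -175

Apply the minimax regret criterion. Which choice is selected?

A

Column bests: State 1=0, State 2=400, State 3=200, State 4=375.
A regrets: 0, 0, 400, 50 → max 400
B regrets: 100, 750, 350, 225 → max 750
C regrets: 475, 425, 450, 400 → max 475
D regrets: 175, 575, 0, 0 → max 575
E regrets: 150, 50, 350, 525 → max 525
Smallest max regret = 400 → A.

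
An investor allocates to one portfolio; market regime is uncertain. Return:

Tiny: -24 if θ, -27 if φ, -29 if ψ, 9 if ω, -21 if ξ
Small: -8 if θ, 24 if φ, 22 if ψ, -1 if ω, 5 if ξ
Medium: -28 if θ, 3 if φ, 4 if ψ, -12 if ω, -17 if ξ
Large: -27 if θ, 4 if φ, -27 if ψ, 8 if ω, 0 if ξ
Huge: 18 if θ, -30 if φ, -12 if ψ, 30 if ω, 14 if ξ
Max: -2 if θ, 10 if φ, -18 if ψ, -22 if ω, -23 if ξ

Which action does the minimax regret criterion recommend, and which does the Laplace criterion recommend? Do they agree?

Column bests: θ=18, φ=24, ψ=22, ω=30, ξ=14.
Tiny regrets: 42, 51, 51, 21, 35 → max 51
Small regrets: 26, 0, 0, 31, 9 → max 31
Medium regrets: 46, 21, 18, 42, 31 → max 46
Large regrets: 45, 20, 49, 22, 14 → max 49
Huge regrets: 0, 54, 34, 0, 0 → max 54
Max regrets: 20, 14, 40, 52, 37 → max 52
Smallest max regret = 31 → Small.
Row averages: Tiny=-18.4, Small=8.4, Medium=-10, Large=-8.4, Huge=4, Max=-11
Highest average = 8.4 → Small.

minimax regret → Small; laplace → Small (agree)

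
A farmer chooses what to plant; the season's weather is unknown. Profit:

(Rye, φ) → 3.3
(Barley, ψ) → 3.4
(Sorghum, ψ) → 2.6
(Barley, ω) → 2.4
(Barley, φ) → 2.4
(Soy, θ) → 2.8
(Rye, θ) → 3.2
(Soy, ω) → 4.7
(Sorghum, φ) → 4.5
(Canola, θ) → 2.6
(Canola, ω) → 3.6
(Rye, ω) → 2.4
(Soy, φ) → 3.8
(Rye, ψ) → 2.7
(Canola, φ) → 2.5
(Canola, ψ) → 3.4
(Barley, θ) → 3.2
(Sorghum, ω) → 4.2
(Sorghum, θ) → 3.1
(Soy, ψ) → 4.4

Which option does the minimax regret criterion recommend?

Soy

Column bests: θ=3.2, φ=4.5, ψ=4.4, ω=4.7.
Soy regrets: 0.4, 0.7, 0.0, 0.0 → max 0.7
Rye regrets: 0.0, 1.2, 1.7, 2.3 → max 2.3
Barley regrets: 0.0, 2.1, 1.0, 2.3 → max 2.3
Canola regrets: 0.6, 2.0, 1.0, 1.1 → max 2.0
Sorghum regrets: 0.1, 0.0, 1.8, 0.5 → max 1.8
Smallest max regret = 0.7 → Soy.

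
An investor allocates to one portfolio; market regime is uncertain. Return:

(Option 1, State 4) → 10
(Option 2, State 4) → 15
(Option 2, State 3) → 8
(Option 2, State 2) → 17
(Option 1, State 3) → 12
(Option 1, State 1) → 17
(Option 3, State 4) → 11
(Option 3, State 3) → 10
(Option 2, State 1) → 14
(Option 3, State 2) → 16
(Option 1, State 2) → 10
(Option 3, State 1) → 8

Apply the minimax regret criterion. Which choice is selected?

Option 2

Column bests: State 1=17, State 2=17, State 3=12, State 4=15.
Option 1 regrets: 0, 7, 0, 5 → max 7
Option 2 regrets: 3, 0, 4, 0 → max 4
Option 3 regrets: 9, 1, 2, 4 → max 9
Smallest max regret = 4 → Option 2.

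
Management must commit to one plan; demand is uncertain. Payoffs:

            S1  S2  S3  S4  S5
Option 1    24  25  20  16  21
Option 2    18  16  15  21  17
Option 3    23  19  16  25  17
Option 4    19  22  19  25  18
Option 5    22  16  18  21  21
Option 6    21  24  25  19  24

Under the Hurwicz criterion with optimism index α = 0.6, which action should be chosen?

Option 6

Option 1: 0.6·25 + 0.4·16 = 21.4
Option 2: 0.6·21 + 0.4·15 = 18.6
Option 3: 0.6·25 + 0.4·16 = 21.4
Option 4: 0.6·25 + 0.4·18 = 22.2
Option 5: 0.6·22 + 0.4·16 = 19.6
Option 6: 0.6·25 + 0.4·19 = 22.6
Highest Hurwicz score = 22.6 → Option 6.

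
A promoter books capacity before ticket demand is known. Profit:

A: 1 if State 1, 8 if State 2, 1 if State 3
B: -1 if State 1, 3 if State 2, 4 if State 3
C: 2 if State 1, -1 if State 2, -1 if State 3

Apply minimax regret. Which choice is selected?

A

Column bests: State 1=2, State 2=8, State 3=4.
A regrets: 1, 0, 3 → max 3
B regrets: 3, 5, 0 → max 5
C regrets: 0, 9, 5 → max 9
Smallest max regret = 3 → A.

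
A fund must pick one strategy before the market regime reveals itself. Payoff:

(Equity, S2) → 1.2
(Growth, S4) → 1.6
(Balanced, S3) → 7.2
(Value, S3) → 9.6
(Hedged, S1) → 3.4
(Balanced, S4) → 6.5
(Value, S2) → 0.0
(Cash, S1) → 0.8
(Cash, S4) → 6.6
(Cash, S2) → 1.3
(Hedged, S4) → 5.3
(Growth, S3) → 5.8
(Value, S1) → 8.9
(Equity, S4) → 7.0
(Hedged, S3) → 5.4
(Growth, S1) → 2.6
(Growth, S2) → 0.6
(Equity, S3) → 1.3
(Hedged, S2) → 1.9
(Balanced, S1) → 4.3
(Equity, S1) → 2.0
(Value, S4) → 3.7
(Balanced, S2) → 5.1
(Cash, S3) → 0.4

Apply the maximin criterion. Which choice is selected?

Row minima: Growth=0.6, Value=0.0, Hedged=1.9, Equity=1.2, Cash=0.4, Balanced=4.3
Best worst-case = 4.3 → Balanced.

Balanced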